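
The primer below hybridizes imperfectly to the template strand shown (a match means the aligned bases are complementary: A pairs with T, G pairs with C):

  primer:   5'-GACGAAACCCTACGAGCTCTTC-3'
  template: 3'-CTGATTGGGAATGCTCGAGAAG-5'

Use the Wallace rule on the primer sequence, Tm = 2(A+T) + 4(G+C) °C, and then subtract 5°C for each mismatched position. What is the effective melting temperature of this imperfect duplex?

53°C

Primer base counts: A=6, T=4, G=4, C=8 → A+T=10, G+C=12
Perfect-match Tm = 2(10) + 4(12) = 20 + 48 = 68°C
Mismatches (positions where the bases are not complementary): 3 (at positions 4, 7, 10)
Effective Tm = 68 − 3×5 = 68 − 15 = 53°C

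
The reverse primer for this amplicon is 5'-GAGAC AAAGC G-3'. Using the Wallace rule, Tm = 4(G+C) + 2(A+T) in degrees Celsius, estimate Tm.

Base counts: A=5, T=0, G=4, C=2
AT pairs contribute 5, GC pairs contribute 6.
Tm = 2×5 + 4×6 = 34°C

34°C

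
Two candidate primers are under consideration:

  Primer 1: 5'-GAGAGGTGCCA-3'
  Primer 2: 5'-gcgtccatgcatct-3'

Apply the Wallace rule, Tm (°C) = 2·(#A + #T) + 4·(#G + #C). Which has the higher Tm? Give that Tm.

Primer 2, 44°C

Primer 1: A+T=4, G+C=7 → Tm = 2(4)+4(7) = 36°C
Primer 2: A+T=6, G+C=8 → Tm = 2(6)+4(8) = 44°C
36°C vs 44°C → primer 2 is higher.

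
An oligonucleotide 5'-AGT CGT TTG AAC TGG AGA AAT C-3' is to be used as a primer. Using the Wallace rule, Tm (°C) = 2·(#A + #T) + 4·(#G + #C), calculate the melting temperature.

Counting bases: T=6, C=3, G=6, A=7
So N_AT = 13 and N_GC = 9.
Tm = 2×13 + 4×9 = 62°C

62°C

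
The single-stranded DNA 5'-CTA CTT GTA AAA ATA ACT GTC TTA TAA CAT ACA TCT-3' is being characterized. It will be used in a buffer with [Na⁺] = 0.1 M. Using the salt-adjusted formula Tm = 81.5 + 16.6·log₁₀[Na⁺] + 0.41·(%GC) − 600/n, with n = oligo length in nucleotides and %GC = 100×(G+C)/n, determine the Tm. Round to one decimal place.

Length n = 36. Counting bases: A=14, G=2, C=7, T=13
G+C = 9, so %GC = 9/36 × 100 = 25%
Salt term: 16.6 × (-1) = -16.6
GC term: 0.41 × 25 = 10.25; length term: −600/36 = −16.667
Tm = 81.5 + (-16.6) + 10.25 − 16.667 = 58.483 → 58.5°C

58.5°C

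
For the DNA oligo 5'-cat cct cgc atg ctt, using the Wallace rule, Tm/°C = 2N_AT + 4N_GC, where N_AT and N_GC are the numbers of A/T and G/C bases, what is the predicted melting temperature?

A=2, G=2, C=6, T=5
AT pairs contribute 7, GC pairs contribute 8.
Tm = 4·8 + 2·7 = 32 + 14 = 46°C

46°C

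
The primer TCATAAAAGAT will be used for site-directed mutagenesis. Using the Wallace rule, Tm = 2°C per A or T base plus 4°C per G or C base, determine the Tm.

Scanning the sequence gives G=1, A=6, T=3, C=1.
So N_AT = 9 and N_GC = 2.
Tm = 2(9) + 4(2) = 18 + 8 = 26°C

26°C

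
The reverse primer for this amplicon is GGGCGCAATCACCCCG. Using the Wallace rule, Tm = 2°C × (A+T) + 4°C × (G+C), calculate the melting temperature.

56°C

Scanning the sequence gives C=7, G=5, T=1, A=3.
AT pairs contribute 4, GC pairs contribute 12.
Tm = 4·12 + 2·4 = 48 + 8 = 56°C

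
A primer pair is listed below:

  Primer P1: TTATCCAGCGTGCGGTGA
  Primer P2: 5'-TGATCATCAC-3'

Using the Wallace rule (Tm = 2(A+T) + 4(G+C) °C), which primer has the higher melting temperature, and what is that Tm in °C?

Primer P1, 56°C

Primer P1: A+T=8, G+C=10 → Tm = 2(8)+4(10) = 56°C
Primer P2: A+T=6, G+C=4 → Tm = 2(6)+4(4) = 28°C
56°C vs 28°C → primer P1 is higher.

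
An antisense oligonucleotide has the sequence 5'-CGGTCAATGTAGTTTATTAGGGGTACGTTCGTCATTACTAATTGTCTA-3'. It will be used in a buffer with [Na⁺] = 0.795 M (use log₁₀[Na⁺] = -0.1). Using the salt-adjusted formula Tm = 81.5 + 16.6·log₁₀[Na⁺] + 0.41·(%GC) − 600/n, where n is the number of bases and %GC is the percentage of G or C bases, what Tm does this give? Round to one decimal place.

Length n = 48. Counting bases: G=11, A=11, C=7, T=19
G+C = 18, so %GC = 18/48 × 100 = 37.5%
Salt term: 16.6 × (-0.1) = -1.66
GC term: 0.41 × 37.5 = 15.375; length term: −600/48 = −12.5
Tm = 81.5 + (-1.66) + 15.375 − 12.5 = 82.715 → 82.7°C

82.7°C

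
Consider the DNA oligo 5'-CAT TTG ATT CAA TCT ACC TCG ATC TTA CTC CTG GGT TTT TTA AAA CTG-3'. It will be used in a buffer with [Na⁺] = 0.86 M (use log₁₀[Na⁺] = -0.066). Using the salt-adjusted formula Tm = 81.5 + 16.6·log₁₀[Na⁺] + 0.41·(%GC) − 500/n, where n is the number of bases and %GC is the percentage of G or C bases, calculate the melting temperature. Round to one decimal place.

84.5°C

Length n = 48. Counting bases: G=6, T=20, A=11, C=11
G+C = 17, so %GC = 17/48 × 100 = 35.417%
Salt term: 16.6 × (-0.066) = -1.096
GC term: 0.41 × 35.417 = 14.521; length term: −500/48 = −10.417
Tm = 81.5 + (-1.096) + 14.521 − 10.417 = 84.508 → 84.5°C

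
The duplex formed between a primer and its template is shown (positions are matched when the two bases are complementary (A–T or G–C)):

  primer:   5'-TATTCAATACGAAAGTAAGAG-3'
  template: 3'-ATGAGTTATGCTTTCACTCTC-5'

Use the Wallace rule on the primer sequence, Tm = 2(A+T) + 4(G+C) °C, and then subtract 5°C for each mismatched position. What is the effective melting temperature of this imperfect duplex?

Primer base counts: A=10, T=5, G=4, C=2 → A+T=15, G+C=6
Perfect-match Tm = 2(15) + 4(6) = 30 + 24 = 54°C
Mismatches (positions where the bases are not complementary): 2 (at positions 3, 17)
Effective Tm = 54 − 2×5 = 54 − 10 = 44°C

44°C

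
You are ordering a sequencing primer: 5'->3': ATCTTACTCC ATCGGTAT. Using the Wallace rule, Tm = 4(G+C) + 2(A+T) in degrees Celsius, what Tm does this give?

50°C

Scanning the sequence gives C=5, A=4, T=7, G=2.
AT pairs contribute 11, GC pairs contribute 7.
Tm = 2×11 + 4×7 = 50°C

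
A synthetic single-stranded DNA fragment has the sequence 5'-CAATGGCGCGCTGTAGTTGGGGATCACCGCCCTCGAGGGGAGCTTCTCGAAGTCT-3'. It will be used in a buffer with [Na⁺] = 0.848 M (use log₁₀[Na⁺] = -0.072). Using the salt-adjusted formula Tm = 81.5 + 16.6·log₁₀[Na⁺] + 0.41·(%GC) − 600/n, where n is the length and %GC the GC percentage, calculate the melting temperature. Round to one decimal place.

94.7°C

Length n = 55. Base counts: G=19, A=9, C=15, T=12
G+C = 34, so %GC = 34/55 × 100 = 61.818%
Salt term: 16.6 × (-0.072) = -1.195
GC term: 0.41 × 61.818 = 25.345; length term: −600/55 = −10.909
Tm = 81.5 + (-1.195) + 25.345 − 10.909 = 94.741 → 94.7°C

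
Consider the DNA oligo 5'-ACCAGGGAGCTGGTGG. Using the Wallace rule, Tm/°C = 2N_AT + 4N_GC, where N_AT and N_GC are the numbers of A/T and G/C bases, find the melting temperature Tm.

Base counts: C=3, G=8, T=2, A=3
So N_AT = 5 and N_GC = 11.
Tm = 2×5 + 4×11 = 54°C

54°C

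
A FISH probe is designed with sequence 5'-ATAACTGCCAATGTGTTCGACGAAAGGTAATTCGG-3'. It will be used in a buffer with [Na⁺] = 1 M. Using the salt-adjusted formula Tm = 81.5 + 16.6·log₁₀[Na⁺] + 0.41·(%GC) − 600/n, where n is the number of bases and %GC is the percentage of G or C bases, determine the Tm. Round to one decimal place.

81.9°C

Length n = 35. Base counts: G=9, T=9, C=6, A=11
G+C = 15, so %GC = 15/35 × 100 = 42.857%
Salt term: 16.6 × (0) = 0
GC term: 0.41 × 42.857 = 17.571; length term: −600/35 = −17.143
Tm = 81.5 + (0) + 17.571 − 17.143 = 81.928 → 81.9°C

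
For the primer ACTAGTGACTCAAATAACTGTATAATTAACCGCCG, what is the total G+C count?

13

Base counts: C=8, G=5, T=9, A=13
G+C = 5 + 8 = 13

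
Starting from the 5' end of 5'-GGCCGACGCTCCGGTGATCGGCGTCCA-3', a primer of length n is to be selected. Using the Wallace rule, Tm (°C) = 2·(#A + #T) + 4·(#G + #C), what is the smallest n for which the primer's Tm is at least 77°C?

First 21 bases: GGCCGACGCTCCGGTGATCGG → Tm = 74°C (< 77°C)
First 22 bases: GGCCGACGCTCCGGTGATCGGC → Tm = 78°C (≥ 77°C)
Since every base adds ≥2°C, Tm only increases with n, so the threshold is first crossed at n = 22.

n = 22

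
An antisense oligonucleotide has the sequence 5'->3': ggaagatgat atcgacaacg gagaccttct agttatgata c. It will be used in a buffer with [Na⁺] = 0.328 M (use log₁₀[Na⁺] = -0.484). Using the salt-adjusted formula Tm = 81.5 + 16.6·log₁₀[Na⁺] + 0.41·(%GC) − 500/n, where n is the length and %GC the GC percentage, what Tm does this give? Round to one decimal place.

Length n = 41. Scanning the sequence gives T=10, G=10, C=7, A=14.
G+C = 17, so %GC = 17/41 × 100 = 41.463%
Salt term: 16.6 × (-0.484) = -8.034
GC term: 0.41 × 41.463 = 17; length term: −500/41 = −12.195
Tm = 81.5 + (-8.034) + 17 − 12.195 = 78.271 → 78.3°C

78.3°C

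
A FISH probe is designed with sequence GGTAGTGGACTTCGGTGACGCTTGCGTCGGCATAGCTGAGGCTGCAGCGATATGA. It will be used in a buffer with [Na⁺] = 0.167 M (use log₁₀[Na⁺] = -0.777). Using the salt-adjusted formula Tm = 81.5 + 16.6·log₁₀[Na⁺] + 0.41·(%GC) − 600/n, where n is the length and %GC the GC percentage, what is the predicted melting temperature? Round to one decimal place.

81.5°C

Length n = 55. Base counts: A=10, T=13, C=11, G=21
G+C = 32, so %GC = 32/55 × 100 = 58.182%
Salt term: 16.6 × (-0.777) = -12.898
GC term: 0.41 × 58.182 = 23.855; length term: −600/55 = −10.909
Tm = 81.5 + (-12.898) + 23.855 − 10.909 = 81.548 → 81.5°C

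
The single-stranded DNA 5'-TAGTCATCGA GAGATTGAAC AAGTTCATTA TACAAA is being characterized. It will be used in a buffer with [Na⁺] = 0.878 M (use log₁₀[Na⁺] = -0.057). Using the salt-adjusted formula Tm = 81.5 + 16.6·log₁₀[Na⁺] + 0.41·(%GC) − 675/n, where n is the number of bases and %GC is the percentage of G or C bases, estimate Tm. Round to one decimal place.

74.3°C

Length n = 36. Counting bases: T=10, A=15, C=5, G=6
G+C = 11, so %GC = 11/36 × 100 = 30.556%
Salt term: 16.6 × (-0.057) = -0.946
GC term: 0.41 × 30.556 = 12.528; length term: −675/36 = −18.75
Tm = 81.5 + (-0.946) + 12.528 − 18.75 = 74.332 → 74.3°C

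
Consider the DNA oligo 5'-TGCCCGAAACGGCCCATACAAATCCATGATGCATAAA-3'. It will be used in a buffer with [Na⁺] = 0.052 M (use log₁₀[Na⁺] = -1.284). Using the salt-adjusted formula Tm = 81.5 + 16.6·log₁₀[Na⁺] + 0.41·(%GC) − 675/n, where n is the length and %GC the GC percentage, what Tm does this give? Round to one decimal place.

Length n = 37. Scanning the sequence gives C=11, A=14, T=6, G=6.
G+C = 17, so %GC = 17/37 × 100 = 45.946%
Salt term: 16.6 × (-1.284) = -21.314
GC term: 0.41 × 45.946 = 18.838; length term: −675/37 = −18.243
Tm = 81.5 + (-21.314) + 18.838 − 18.243 = 60.781 → 60.8°C

60.8°C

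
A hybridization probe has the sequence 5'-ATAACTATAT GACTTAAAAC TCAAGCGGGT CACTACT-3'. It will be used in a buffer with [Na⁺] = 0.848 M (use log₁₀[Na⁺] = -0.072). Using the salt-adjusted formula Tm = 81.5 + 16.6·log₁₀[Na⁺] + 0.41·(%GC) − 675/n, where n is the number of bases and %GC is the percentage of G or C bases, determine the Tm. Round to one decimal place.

76.5°C

Length n = 37. Scanning the sequence gives C=8, T=10, A=14, G=5.
G+C = 13, so %GC = 13/37 × 100 = 35.135%
Salt term: 16.6 × (-0.072) = -1.195
GC term: 0.41 × 35.135 = 14.405; length term: −675/37 = −18.243
Tm = 81.5 + (-1.195) + 14.405 − 18.243 = 76.467 → 76.5°C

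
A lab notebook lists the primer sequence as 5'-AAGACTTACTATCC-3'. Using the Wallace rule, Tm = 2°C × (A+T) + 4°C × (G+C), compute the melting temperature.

A=5, G=1, C=4, T=4
So N_AT = 9 and N_GC = 5.
Tm = 2(9) + 4(5) = 18 + 20 = 38°C

38°C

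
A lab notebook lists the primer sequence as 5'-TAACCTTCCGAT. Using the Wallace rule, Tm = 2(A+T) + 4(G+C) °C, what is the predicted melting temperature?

34°C

Base counts: C=4, T=4, G=1, A=3
AT pairs contribute 7, GC pairs contribute 5.
Tm = 2×7 + 4×5 = 34°C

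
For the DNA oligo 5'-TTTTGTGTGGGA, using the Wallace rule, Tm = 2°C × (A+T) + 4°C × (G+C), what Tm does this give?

34°C

G=5, T=6, A=1, C=0
AT pairs contribute 7, GC pairs contribute 5.
Tm = 2×7 + 4×5 = 34°C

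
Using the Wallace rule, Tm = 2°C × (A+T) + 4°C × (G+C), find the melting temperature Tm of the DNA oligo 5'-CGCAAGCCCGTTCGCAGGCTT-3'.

70°C

Base counts: C=8, G=6, A=3, T=4
AT pairs contribute 7, GC pairs contribute 14.
Tm = 2(7) + 4(14) = 14 + 56 = 70°C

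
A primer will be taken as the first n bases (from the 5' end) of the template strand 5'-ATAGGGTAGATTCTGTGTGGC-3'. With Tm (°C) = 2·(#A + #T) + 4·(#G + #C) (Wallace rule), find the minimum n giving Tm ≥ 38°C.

n = 14

First 13 bases: ATAGGGTAGATTC → Tm = 36°C (< 38°C)
First 14 bases: ATAGGGTAGATTCT → Tm = 38°C (≥ 38°C)
Since every base adds ≥2°C, Tm only increases with n, so the threshold is first crossed at n = 14.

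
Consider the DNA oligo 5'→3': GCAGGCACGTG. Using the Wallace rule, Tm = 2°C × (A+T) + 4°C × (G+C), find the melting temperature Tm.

Counting bases: G=5, C=3, A=2, T=1
A+T = 3, G+C = 8
Tm = 4·8 + 2·3 = 32 + 6 = 38°C

38°C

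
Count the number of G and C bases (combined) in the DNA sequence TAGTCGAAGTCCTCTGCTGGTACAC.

Base counts: C=7, A=5, G=6, T=7
G+C = 6 + 7 = 13

13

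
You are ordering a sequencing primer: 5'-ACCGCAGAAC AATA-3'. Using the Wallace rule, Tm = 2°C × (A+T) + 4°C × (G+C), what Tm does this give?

40°C

Scanning the sequence gives T=1, G=2, C=4, A=7.
So N_AT = 8 and N_GC = 6.
Tm = 2×8 + 4×6 = 40°C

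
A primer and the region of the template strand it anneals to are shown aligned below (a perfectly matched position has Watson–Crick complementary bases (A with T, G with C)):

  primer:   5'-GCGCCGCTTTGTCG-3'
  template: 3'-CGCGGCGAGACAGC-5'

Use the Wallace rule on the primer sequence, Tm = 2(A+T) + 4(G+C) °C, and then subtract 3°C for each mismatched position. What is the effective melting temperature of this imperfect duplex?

45°C

Primer base counts: A=0, T=4, G=5, C=5 → A+T=4, G+C=10
Perfect-match Tm = 2(4) + 4(10) = 8 + 40 = 48°C
Mismatches (positions where the bases are not complementary): 1 (at position 9)
Effective Tm = 48 − 1×3 = 48 − 3 = 45°C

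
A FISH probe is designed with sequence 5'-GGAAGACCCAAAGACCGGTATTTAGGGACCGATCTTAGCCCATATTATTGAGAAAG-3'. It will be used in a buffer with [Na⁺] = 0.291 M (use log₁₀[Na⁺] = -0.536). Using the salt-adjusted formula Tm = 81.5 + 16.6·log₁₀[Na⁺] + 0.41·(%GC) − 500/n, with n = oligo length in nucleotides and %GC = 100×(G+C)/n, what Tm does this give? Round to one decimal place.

Length n = 56. Base counts: T=12, G=14, C=11, A=19
G+C = 25, so %GC = 25/56 × 100 = 44.643%
Salt term: 16.6 × (-0.536) = -8.898
GC term: 0.41 × 44.643 = 18.304; length term: −500/56 = −8.929
Tm = 81.5 + (-8.898) + 18.304 − 8.929 = 81.977 → 82.0°C

82.0°C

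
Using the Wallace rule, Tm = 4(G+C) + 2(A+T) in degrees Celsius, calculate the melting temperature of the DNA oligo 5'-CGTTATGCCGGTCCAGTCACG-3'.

Counting bases: G=6, A=3, T=5, C=7
AT pairs contribute 8, GC pairs contribute 13.
Tm = 2×8 + 4×13 = 68°C

68°C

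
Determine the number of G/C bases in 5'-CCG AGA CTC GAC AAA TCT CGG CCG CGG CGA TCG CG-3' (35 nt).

A=7, C=13, T=4, G=11
Total G or C: 11 + 13 = 24

24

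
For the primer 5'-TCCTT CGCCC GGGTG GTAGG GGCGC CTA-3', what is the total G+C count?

T=6, C=9, A=2, G=11
G+C = 11 + 9 = 20

20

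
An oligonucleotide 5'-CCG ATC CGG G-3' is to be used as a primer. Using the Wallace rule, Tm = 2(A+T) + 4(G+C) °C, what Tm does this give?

36°C

Base counts: T=1, G=4, C=4, A=1
AT pairs contribute 2, GC pairs contribute 8.
Tm = 2×2 + 4×8 = 36°C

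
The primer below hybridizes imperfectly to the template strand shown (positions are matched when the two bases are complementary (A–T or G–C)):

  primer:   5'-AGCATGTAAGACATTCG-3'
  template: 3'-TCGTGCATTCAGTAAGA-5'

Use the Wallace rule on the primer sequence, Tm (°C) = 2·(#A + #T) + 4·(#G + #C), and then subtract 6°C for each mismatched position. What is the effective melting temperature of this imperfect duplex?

30°C

Primer base counts: A=6, T=4, G=4, C=3 → A+T=10, G+C=7
Perfect-match Tm = 2(10) + 4(7) = 20 + 28 = 48°C
Mismatches (positions where the bases are not complementary): 3 (at positions 5, 11, 17)
Effective Tm = 48 − 3×6 = 48 − 18 = 30°C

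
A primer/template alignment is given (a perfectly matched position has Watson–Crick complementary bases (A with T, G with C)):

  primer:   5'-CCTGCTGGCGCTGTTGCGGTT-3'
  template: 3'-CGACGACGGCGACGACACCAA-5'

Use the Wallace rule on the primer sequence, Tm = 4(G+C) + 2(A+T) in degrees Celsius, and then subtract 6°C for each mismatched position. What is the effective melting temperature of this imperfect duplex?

Primer base counts: A=0, T=7, G=8, C=6 → A+T=7, G+C=14
Perfect-match Tm = 2(7) + 4(14) = 14 + 56 = 70°C
Mismatches (positions where the bases are not complementary): 4 (at positions 1, 8, 14, 17)
Effective Tm = 70 − 4×6 = 70 − 24 = 46°C

46°C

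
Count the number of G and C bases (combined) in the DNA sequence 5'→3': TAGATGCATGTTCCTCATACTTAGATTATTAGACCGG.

Scanning the sequence gives G=7, A=10, T=13, C=7.
G+C = 7 + 7 = 14

14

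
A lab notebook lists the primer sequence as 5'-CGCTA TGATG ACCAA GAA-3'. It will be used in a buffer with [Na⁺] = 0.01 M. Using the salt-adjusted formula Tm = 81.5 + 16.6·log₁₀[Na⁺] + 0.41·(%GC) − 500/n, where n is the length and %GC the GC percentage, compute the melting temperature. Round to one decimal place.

38.7°C

Length n = 18. Base counts: G=4, C=4, T=3, A=7
G+C = 8, so %GC = 8/18 × 100 = 44.444%
Salt term: 16.6 × (-2) = -33.2
GC term: 0.41 × 44.444 = 18.222; length term: −500/18 = −27.778
Tm = 81.5 + (-33.2) + 18.222 − 27.778 = 38.744 → 38.7°C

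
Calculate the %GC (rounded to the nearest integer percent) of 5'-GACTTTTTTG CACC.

T=6, G=2, C=4, A=2
G+C = 2 + 4 = 6 out of 14 bases
%GC = 6/14 × 100 = 42.86% ≈ 43%

43%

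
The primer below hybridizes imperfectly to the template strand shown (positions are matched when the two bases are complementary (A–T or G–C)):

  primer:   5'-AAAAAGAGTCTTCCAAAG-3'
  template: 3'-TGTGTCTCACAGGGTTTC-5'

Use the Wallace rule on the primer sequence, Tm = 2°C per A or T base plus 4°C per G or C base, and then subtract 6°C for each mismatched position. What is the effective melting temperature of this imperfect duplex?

24°C

Primer base counts: A=9, T=3, G=3, C=3 → A+T=12, G+C=6
Perfect-match Tm = 2(12) + 4(6) = 24 + 24 = 48°C
Mismatches (positions where the bases are not complementary): 4 (at positions 2, 4, 10, 12)
Effective Tm = 48 − 4×6 = 48 − 24 = 24°C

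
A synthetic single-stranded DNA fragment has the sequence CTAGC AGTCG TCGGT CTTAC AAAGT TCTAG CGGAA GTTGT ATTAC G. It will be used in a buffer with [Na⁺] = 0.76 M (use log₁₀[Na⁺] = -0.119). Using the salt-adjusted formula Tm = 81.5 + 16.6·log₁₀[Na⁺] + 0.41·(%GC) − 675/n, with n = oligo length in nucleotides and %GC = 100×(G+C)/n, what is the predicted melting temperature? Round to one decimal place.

83.6°C

Length n = 46. C=9, A=11, G=12, T=14
G+C = 21, so %GC = 21/46 × 100 = 45.652%
Salt term: 16.6 × (-0.119) = -1.975
GC term: 0.41 × 45.652 = 18.717; length term: −675/46 = −14.674
Tm = 81.5 + (-1.975) + 18.717 − 14.674 = 83.568 → 83.6°C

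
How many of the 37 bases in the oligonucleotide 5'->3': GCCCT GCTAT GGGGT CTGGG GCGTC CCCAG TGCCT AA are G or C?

T=8, A=4, G=13, C=12
Total G or C: 13 + 12 = 25

25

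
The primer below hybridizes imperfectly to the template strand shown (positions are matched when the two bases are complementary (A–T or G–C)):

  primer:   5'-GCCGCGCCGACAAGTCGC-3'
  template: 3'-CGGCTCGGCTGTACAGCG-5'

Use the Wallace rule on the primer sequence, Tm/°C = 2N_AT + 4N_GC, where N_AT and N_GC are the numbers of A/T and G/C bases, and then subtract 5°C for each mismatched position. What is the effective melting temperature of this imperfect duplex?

Primer base counts: A=3, T=1, G=6, C=8 → A+T=4, G+C=14
Perfect-match Tm = 2(4) + 4(14) = 8 + 56 = 64°C
Mismatches (positions where the bases are not complementary): 2 (at positions 5, 13)
Effective Tm = 64 − 2×5 = 64 − 10 = 54°C

54°C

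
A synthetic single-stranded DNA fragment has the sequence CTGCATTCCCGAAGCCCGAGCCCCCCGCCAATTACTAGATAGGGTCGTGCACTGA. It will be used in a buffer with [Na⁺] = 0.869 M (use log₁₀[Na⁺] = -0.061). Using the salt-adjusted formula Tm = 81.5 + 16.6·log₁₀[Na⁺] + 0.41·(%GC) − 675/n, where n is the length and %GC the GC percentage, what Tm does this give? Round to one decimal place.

Length n = 55. Base counts: G=13, C=20, T=10, A=12
G+C = 33, so %GC = 33/55 × 100 = 60%
Salt term: 16.6 × (-0.061) = -1.013
GC term: 0.41 × 60 = 24.6; length term: −675/55 = −12.273
Tm = 81.5 + (-1.013) + 24.6 − 12.273 = 92.814 → 92.8°C

92.8°C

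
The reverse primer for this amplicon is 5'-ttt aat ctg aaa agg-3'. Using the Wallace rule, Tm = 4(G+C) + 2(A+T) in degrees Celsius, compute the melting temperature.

38°C

G=3, T=5, C=1, A=6
So N_AT = 11 and N_GC = 4.
Tm = 2×11 + 4×4 = 38°C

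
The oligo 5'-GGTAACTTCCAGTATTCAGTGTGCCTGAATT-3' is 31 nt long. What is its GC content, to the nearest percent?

Counting bases: C=6, T=11, A=7, G=7
G+C = 7 + 6 = 13 out of 31 bases
%GC = 13/31 × 100 = 41.94% ≈ 42%

42%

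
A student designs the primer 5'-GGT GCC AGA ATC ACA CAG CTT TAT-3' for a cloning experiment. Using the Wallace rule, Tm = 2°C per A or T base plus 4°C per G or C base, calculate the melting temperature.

Counting bases: A=7, C=6, T=6, G=5
A+T = 13, G+C = 11
Tm = 2(13) + 4(11) = 26 + 44 = 70°C

70°C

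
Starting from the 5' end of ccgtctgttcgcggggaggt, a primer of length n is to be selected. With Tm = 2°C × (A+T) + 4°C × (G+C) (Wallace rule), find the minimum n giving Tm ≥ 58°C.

n = 17

First 16 bases: CCGTCTGTTCGCGGGG → Tm = 56°C (< 58°C)
First 17 bases: CCGTCTGTTCGCGGGGA → Tm = 58°C (≥ 58°C)
Each additional base adds 2°C (A/T) or 4°C (G/C), so Tm is non-decreasing in n; n = 17 is the first length to reach 58°C.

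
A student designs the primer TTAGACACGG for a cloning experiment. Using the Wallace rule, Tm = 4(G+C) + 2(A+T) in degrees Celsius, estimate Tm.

Counting bases: A=3, C=2, G=3, T=2
A+T = 5, G+C = 5
Tm = 2(5) + 4(5) = 10 + 20 = 30°C

30°C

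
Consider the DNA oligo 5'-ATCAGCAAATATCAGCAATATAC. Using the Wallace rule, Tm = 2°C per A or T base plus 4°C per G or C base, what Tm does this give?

Base counts: A=11, T=5, C=5, G=2
AT pairs contribute 16, GC pairs contribute 7.
Tm = 2(16) + 4(7) = 32 + 28 = 60°C

60°C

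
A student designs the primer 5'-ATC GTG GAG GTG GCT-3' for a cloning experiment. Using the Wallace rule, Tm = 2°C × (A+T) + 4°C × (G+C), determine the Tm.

Scanning the sequence gives G=7, A=2, T=4, C=2.
So N_AT = 6 and N_GC = 9.
Tm = 4·9 + 2·6 = 36 + 12 = 48°C

48°C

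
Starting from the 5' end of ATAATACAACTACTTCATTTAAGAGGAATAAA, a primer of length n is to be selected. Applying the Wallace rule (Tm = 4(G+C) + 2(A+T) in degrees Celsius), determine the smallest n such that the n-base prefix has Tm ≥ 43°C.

First 17 bases: ATAATACAACTACTTCA → Tm = 42°C (< 43°C)
First 18 bases: ATAATACAACTACTTCAT → Tm = 44°C (≥ 43°C)
Each additional base adds 2°C (A/T) or 4°C (G/C), so Tm is non-decreasing in n; n = 18 is the first length to reach 43°C.

n = 18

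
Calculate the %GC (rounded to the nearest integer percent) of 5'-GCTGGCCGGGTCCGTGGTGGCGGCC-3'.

Counting bases: C=8, G=13, A=0, T=4
G+C = 13 + 8 = 21 out of 25 bases
%GC = 21/25 × 100 = 84% ≈ 84%

84%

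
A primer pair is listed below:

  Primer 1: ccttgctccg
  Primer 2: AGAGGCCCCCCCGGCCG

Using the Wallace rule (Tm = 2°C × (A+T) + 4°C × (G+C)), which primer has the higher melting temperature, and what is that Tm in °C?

Primer 2, 64°C

Primer 1: A+T=3, G+C=7 → Tm = 2(3)+4(7) = 34°C
Primer 2: A+T=2, G+C=15 → Tm = 2(2)+4(15) = 64°C
34°C vs 64°C → primer 2 is higher.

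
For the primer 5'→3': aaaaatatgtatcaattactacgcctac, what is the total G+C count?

8

A=12, G=2, C=6, T=8
G+C = 2 + 6 = 8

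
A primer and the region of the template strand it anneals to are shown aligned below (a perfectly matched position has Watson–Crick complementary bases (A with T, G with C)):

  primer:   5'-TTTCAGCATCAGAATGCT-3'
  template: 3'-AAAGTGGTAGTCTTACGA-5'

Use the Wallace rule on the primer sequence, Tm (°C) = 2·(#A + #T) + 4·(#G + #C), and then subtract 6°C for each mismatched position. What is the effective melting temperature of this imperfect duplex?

44°C

Primer base counts: A=5, T=6, G=3, C=4 → A+T=11, G+C=7
Perfect-match Tm = 2(11) + 4(7) = 22 + 28 = 50°C
Mismatches (positions where the bases are not complementary): 1 (at position 6)
Effective Tm = 50 − 1×6 = 50 − 6 = 44°C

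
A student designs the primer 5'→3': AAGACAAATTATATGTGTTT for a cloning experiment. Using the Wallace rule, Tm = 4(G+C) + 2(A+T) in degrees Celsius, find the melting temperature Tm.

Scanning the sequence gives G=3, A=8, C=1, T=8.
A+T = 16, G+C = 4
Tm = 2(16) + 4(4) = 32 + 16 = 48°C

48°C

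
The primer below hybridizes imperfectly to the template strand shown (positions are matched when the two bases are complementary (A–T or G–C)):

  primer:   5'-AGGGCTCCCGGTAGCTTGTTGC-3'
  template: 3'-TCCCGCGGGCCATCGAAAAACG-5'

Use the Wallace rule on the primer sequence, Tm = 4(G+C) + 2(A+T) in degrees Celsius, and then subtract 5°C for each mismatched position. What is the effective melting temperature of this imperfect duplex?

Primer base counts: A=2, T=6, G=8, C=6 → A+T=8, G+C=14
Perfect-match Tm = 2(8) + 4(14) = 16 + 56 = 72°C
Mismatches (positions where the bases are not complementary): 2 (at positions 6, 18)
Effective Tm = 72 − 2×5 = 72 − 10 = 62°C

62°C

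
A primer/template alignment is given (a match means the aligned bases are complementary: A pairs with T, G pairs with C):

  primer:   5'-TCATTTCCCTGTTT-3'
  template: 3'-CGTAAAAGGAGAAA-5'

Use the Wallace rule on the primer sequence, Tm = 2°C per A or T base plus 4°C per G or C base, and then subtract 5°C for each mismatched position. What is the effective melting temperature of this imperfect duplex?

23°C

Primer base counts: A=1, T=8, G=1, C=4 → A+T=9, G+C=5
Perfect-match Tm = 2(9) + 4(5) = 18 + 20 = 38°C
Mismatches (positions where the bases are not complementary): 3 (at positions 1, 7, 11)
Effective Tm = 38 − 3×5 = 38 − 15 = 23°C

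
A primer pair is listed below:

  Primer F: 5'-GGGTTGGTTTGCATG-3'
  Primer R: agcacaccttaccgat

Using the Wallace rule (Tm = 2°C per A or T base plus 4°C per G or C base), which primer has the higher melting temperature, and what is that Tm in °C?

Primer F: A+T=7, G+C=8 → Tm = 2(7)+4(8) = 46°C
Primer R: A+T=8, G+C=8 → Tm = 2(8)+4(8) = 48°C
46°C vs 48°C → primer R is higher.

Primer R, 48°C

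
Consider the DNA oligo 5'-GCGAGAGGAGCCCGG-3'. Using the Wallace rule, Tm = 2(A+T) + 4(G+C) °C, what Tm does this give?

Base counts: C=4, G=8, T=0, A=3
So N_AT = 3 and N_GC = 12.
Tm = 4·12 + 2·3 = 48 + 6 = 54°C

54°C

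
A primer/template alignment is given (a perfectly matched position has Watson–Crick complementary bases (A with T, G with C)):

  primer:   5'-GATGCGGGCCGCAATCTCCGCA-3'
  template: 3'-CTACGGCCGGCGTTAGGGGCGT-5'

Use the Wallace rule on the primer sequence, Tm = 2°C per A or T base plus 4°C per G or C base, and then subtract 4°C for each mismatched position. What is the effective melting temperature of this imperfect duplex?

Primer base counts: A=4, T=3, G=7, C=8 → A+T=7, G+C=15
Perfect-match Tm = 2(7) + 4(15) = 14 + 60 = 74°C
Mismatches (positions where the bases are not complementary): 2 (at positions 6, 17)
Effective Tm = 74 − 2×4 = 74 − 8 = 66°C

66°C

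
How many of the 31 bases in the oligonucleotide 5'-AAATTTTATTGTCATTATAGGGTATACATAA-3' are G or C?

6

G=4, A=12, T=13, C=2
Total G or C: 4 + 2 = 6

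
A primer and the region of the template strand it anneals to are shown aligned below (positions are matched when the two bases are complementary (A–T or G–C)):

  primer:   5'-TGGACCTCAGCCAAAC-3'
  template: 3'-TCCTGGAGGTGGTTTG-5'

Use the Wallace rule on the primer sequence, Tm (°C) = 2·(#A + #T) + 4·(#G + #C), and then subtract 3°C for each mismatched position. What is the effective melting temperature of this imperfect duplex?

41°C

Primer base counts: A=5, T=2, G=3, C=6 → A+T=7, G+C=9
Perfect-match Tm = 2(7) + 4(9) = 14 + 36 = 50°C
Mismatches (positions where the bases are not complementary): 3 (at positions 1, 9, 10)
Effective Tm = 50 − 3×3 = 50 − 9 = 41°C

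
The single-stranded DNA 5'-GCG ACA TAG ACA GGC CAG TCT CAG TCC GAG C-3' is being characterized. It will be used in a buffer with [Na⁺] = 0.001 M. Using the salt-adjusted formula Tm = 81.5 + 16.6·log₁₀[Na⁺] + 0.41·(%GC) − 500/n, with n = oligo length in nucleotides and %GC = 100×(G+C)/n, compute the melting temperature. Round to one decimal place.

Length n = 31. Counting bases: A=8, G=9, C=10, T=4
G+C = 19, so %GC = 19/31 × 100 = 61.29%
Salt term: 16.6 × (-3) = -49.8
GC term: 0.41 × 61.29 = 25.129; length term: −500/31 = −16.129
Tm = 81.5 + (-49.8) + 25.129 − 16.129 = 40.7 → 40.7°C

40.7°C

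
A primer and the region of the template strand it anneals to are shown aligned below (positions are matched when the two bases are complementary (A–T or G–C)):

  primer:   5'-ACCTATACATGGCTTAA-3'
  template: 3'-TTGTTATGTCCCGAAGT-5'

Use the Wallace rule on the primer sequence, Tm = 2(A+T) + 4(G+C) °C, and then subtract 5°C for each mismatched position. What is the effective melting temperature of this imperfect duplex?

26°C

Primer base counts: A=6, T=5, G=2, C=4 → A+T=11, G+C=6
Perfect-match Tm = 2(11) + 4(6) = 22 + 24 = 46°C
Mismatches (positions where the bases are not complementary): 4 (at positions 2, 4, 10, 16)
Effective Tm = 46 − 4×5 = 46 − 20 = 26°C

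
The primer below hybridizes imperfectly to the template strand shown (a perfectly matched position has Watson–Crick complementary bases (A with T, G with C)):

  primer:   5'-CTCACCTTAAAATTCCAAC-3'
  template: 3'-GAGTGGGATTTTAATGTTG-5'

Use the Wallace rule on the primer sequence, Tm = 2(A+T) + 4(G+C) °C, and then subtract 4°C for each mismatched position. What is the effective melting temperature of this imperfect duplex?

Primer base counts: A=7, T=5, G=0, C=7 → A+T=12, G+C=7
Perfect-match Tm = 2(12) + 4(7) = 24 + 28 = 52°C
Mismatches (positions where the bases are not complementary): 2 (at positions 7, 15)
Effective Tm = 52 − 2×4 = 52 − 8 = 44°C

44°C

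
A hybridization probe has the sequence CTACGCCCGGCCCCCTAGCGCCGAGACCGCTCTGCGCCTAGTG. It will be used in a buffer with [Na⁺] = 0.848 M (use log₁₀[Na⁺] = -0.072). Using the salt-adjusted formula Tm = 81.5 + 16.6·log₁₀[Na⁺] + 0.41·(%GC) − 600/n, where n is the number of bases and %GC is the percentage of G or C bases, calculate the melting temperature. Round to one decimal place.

Length n = 43. Scanning the sequence gives A=5, G=12, T=6, C=20.
G+C = 32, so %GC = 32/43 × 100 = 74.419%
Salt term: 16.6 × (-0.072) = -1.195
GC term: 0.41 × 74.419 = 30.512; length term: −600/43 = −13.953
Tm = 81.5 + (-1.195) + 30.512 − 13.953 = 96.864 → 96.9°C

96.9°C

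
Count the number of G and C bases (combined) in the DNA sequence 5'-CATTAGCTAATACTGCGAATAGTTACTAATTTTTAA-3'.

Base counts: G=4, T=14, C=5, A=13
G+C = 4 + 5 = 9

9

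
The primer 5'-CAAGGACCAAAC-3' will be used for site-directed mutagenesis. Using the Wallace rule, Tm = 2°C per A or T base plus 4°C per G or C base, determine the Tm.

36°C

Base counts: G=2, T=0, C=4, A=6
A+T = 6, G+C = 6
Tm = 2(6) + 4(6) = 12 + 24 = 36°C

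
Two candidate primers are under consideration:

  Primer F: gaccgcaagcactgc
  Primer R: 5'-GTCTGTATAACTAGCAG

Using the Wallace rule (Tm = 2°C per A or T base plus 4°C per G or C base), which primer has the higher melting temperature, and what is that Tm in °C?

Primer F: A+T=5, G+C=10 → Tm = 2(5)+4(10) = 50°C
Primer R: A+T=10, G+C=7 → Tm = 2(10)+4(7) = 48°C
50°C vs 48°C → primer F is higher.

Primer F, 50°C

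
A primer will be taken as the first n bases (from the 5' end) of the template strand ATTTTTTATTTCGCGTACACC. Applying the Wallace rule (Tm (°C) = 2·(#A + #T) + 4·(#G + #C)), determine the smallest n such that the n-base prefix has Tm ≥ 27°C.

n = 13

First 12 bases: ATTTTTTATTTC → Tm = 26°C (< 27°C)
First 13 bases: ATTTTTTATTTCG → Tm = 30°C (≥ 27°C)
Since every base adds ≥2°C, Tm only increases with n, so the threshold is first crossed at n = 13.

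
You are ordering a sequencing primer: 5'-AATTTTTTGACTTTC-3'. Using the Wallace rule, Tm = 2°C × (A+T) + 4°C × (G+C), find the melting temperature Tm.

Counting bases: T=9, A=3, C=2, G=1
A+T = 12, G+C = 3
Tm = 4·3 + 2·12 = 12 + 24 = 36°C

36°C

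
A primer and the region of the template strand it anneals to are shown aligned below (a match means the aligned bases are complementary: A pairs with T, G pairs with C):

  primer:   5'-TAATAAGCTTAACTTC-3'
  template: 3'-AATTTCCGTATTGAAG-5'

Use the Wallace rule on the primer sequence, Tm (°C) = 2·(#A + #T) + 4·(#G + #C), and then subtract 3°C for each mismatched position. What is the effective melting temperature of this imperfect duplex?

Primer base counts: A=6, T=6, G=1, C=3 → A+T=12, G+C=4
Perfect-match Tm = 2(12) + 4(4) = 24 + 16 = 40°C
Mismatches (positions where the bases are not complementary): 4 (at positions 2, 4, 6, 9)
Effective Tm = 40 − 4×3 = 40 − 12 = 28°C

28°C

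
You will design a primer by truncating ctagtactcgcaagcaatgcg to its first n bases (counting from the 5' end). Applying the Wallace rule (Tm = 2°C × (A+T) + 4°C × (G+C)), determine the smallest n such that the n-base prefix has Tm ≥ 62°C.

n = 21

First 20 bases: CTAGTACTCGCAAGCAATGC → Tm = 60°C (< 62°C)
First 21 bases: CTAGTACTCGCAAGCAATGCG → Tm = 64°C (≥ 62°C)
Each additional base adds 2°C (A/T) or 4°C (G/C), so Tm is non-decreasing in n; n = 21 is the first length to reach 62°C.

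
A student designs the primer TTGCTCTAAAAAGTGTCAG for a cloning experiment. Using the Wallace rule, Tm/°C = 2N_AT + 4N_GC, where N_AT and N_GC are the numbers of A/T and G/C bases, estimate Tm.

52°C

Counting bases: G=4, T=6, C=3, A=6
A+T = 12, G+C = 7
Tm = 4·7 + 2·12 = 28 + 24 = 52°C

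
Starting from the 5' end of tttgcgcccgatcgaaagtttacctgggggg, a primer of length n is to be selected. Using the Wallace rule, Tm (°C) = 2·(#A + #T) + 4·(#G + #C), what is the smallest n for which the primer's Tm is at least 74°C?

First 24 bases: TTTGCGCCCGATCGAAAGTTTACC → Tm = 72°C (< 74°C)
First 25 bases: TTTGCGCCCGATCGAAAGTTTACCT → Tm = 74°C (≥ 74°C)
Each additional base adds 2°C (A/T) or 4°C (G/C), so Tm is non-decreasing in n; n = 25 is the first length to reach 74°C.

n = 25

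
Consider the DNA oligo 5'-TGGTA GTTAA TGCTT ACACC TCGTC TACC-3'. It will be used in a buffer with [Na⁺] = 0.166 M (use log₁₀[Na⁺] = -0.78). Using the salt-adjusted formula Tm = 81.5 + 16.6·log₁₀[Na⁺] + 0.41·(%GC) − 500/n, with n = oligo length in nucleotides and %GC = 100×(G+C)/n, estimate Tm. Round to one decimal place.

69.7°C

Length n = 29. Counting bases: C=8, G=5, T=10, A=6
G+C = 13, so %GC = 13/29 × 100 = 44.828%
Salt term: 16.6 × (-0.78) = -12.948
GC term: 0.41 × 44.828 = 18.379; length term: −500/29 = −17.241
Tm = 81.5 + (-12.948) + 18.379 − 17.241 = 69.69 → 69.7°C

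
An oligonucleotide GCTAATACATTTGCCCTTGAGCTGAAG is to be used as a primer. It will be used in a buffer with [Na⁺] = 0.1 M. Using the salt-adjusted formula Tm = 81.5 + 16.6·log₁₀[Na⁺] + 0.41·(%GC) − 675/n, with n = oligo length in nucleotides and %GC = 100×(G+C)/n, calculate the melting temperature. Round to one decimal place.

Length n = 27. G=6, T=8, A=7, C=6
G+C = 12, so %GC = 12/27 × 100 = 44.444%
Salt term: 16.6 × (-1) = -16.6
GC term: 0.41 × 44.444 = 18.222; length term: −675/27 = −25
Tm = 81.5 + (-16.6) + 18.222 − 25 = 58.122 → 58.1°C

58.1°C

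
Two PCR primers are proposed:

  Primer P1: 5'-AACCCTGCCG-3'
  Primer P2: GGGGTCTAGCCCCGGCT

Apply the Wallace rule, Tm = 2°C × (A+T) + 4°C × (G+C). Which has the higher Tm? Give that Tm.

Primer P1: A+T=3, G+C=7 → Tm = 2(3)+4(7) = 34°C
Primer P2: A+T=4, G+C=13 → Tm = 2(4)+4(13) = 60°C
34°C vs 60°C → primer P2 is higher.

Primer P2, 60°C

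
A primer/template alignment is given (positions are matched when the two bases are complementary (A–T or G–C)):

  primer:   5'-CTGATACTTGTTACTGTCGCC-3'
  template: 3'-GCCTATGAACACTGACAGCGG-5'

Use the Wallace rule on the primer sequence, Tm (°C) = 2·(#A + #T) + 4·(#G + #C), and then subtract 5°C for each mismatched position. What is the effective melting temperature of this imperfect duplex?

52°C

Primer base counts: A=3, T=8, G=4, C=6 → A+T=11, G+C=10
Perfect-match Tm = 2(11) + 4(10) = 22 + 40 = 62°C
Mismatches (positions where the bases are not complementary): 2 (at positions 2, 12)
Effective Tm = 62 − 2×5 = 62 − 10 = 52°C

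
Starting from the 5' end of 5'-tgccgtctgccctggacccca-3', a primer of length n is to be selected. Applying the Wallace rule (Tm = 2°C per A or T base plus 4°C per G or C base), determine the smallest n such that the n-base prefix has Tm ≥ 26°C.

First 7 bases: TGCCGTC → Tm = 24°C (< 26°C)
First 8 bases: TGCCGTCT → Tm = 26°C (≥ 26°C)
Since every base adds ≥2°C, Tm only increases with n, so the threshold is first crossed at n = 8.

n = 8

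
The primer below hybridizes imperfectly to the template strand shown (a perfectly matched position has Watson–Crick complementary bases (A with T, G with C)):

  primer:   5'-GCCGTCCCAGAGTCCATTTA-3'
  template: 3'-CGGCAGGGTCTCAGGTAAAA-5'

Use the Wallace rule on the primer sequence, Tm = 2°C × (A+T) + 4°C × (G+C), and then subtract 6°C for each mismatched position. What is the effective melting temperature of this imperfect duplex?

56°C

Primer base counts: A=4, T=5, G=4, C=7 → A+T=9, G+C=11
Perfect-match Tm = 2(9) + 4(11) = 18 + 44 = 62°C
Mismatches (positions where the bases are not complementary): 1 (at position 20)
Effective Tm = 62 − 1×6 = 62 − 6 = 56°C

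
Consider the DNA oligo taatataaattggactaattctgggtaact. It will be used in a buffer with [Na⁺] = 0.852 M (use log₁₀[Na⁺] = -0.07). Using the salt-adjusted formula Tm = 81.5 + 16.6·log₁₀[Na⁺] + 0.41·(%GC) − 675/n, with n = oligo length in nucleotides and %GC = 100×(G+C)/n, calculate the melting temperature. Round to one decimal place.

68.8°C

Length n = 30. Counting bases: G=5, A=11, T=11, C=3
G+C = 8, so %GC = 8/30 × 100 = 26.667%
Salt term: 16.6 × (-0.07) = -1.162
GC term: 0.41 × 26.667 = 10.933; length term: −675/30 = −22.5
Tm = 81.5 + (-1.162) + 10.933 − 22.5 = 68.771 → 68.8°C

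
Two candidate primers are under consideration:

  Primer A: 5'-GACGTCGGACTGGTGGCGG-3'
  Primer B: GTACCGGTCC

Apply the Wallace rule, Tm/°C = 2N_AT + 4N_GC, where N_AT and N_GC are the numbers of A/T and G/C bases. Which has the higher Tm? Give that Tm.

Primer A: A+T=5, G+C=14 → Tm = 2(5)+4(14) = 66°C
Primer B: A+T=3, G+C=7 → Tm = 2(3)+4(7) = 34°C
66°C vs 34°C → primer A is higher.

Primer A, 66°C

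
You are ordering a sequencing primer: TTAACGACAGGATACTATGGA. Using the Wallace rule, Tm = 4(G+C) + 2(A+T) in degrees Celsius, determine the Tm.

58°C

Base counts: G=5, A=8, T=5, C=3
A+T = 13, G+C = 8
Tm = 2×13 + 4×8 = 58°C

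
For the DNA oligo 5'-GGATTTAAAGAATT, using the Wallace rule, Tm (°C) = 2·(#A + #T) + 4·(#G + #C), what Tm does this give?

Counting bases: G=3, A=6, T=5, C=0
A+T = 11, G+C = 3
Tm = 2(11) + 4(3) = 22 + 12 = 34°C

34°C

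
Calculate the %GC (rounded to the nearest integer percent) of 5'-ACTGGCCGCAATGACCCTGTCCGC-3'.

C=10, G=6, T=4, A=4
G+C = 6 + 10 = 16 out of 24 bases
%GC = 16/24 × 100 = 66.67% ≈ 67%

67%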